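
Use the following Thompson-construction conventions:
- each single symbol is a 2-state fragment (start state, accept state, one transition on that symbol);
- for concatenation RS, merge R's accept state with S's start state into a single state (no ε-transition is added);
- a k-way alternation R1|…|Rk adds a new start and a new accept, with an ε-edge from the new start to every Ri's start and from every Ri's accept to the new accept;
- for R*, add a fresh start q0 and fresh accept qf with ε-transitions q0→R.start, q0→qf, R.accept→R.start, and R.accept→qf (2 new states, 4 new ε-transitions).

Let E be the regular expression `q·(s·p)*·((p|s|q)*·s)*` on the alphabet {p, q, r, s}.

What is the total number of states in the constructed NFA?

18

Building bottom-up:
Each of the 7 symbol leaves contributes a 2-state fragment.
  s·p → 3 states
  (s·p)* → 5 states
  p|s|q → 8 states
  (p|s|q)* → 10 states
  (p|s|q)*·s → 11 states
  ((p|s|q)*·s)* → 13 states
  q·(s·p)*·((p|s|q)*·s)* → 18 states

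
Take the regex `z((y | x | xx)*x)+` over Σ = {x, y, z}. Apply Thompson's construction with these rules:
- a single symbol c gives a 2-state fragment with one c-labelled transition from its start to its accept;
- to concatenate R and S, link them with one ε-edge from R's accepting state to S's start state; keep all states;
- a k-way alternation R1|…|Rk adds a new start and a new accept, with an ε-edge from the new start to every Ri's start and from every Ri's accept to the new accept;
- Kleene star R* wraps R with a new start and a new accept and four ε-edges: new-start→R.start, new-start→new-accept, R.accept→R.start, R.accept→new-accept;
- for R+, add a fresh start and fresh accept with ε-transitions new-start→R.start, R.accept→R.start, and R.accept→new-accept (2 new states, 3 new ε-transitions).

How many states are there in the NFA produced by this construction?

Per subexpression:
Each of the 6 symbol leaves contributes a 2-state fragment.
  xx → 4 states
  y | x | xx → 10 states
  (y | x | xx)* → 12 states
  (y | x | xx)*x → 14 states
  ((y | x | xx)*x)+ → 16 states
  z((y | x | xx)*x)+ → 18 states

18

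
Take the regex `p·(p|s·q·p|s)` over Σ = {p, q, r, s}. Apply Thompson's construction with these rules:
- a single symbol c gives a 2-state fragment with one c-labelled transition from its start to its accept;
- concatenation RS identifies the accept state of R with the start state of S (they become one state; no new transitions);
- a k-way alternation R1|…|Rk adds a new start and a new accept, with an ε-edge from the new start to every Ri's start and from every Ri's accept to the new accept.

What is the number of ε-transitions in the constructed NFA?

Bottom-up over the parse tree:
Each of the 6 symbol leaves contributes 0 ε-transitions.
  s·q·p = 0 ε-transitions
  p|s·q·p|s = 6 ε-transitions
  p·(p|s·q·p|s) = 6 ε-transitions

6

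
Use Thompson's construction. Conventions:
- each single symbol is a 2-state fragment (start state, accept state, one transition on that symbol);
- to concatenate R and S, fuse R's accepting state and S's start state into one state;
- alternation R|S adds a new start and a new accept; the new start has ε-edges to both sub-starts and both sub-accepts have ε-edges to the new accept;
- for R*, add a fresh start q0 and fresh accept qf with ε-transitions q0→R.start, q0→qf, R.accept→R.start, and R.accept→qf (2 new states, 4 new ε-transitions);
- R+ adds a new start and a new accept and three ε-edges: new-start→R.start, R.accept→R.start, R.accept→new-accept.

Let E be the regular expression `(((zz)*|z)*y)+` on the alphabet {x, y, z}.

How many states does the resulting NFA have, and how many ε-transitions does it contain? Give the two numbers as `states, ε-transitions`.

14, 15

Per subexpression:
Each of the 4 symbol leaves contributes 2 states and 0 ε-transitions.
  zz → 3 states, 0 ε-transitions
  (zz)* → 5 states, 4 ε-transitions
  (zz)*|z → 9 states, 8 ε-transitions
  ((zz)*|z)* → 11 states, 12 ε-transitions
  ((zz)*|z)*y → 12 states, 12 ε-transitions
  (((zz)*|z)*y)+ → 14 states, 15 ε-transitions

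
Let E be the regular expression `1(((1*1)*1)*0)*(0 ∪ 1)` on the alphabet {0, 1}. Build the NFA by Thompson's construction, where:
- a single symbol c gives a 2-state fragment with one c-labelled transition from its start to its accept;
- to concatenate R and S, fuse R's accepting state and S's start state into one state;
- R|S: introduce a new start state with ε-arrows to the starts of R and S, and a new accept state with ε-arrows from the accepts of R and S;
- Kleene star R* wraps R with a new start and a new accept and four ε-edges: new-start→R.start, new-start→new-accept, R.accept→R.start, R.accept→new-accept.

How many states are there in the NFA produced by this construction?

Building bottom-up:
Each of the 7 symbol leaves contributes a 2-state fragment.
  1* = 4 states
  1*1 = 5 states
  (1*1)* = 7 states
  (1*1)*1 = 8 states
  ((1*1)*1)* = 10 states
  ((1*1)*1)*0 = 11 states
  (((1*1)*1)*0)* = 13 states
  0 ∪ 1 = 6 states
  1(((1*1)*1)*0)*(0 ∪ 1) = 19 states

19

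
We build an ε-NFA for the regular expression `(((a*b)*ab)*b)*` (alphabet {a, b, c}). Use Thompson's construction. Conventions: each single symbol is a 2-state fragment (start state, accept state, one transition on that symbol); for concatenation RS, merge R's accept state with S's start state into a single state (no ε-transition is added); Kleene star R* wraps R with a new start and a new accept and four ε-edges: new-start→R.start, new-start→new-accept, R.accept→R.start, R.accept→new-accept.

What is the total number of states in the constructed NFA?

14

Bottom-up over the parse tree:
Each of the 5 symbol leaves contributes a 2-state fragment.
  a* = 4 states
  a*b = 5 states
  (a*b)* = 7 states
  (a*b)*ab = 9 states
  ((a*b)*ab)* = 11 states
  ((a*b)*ab)*b = 12 states
  (((a*b)*ab)*b)* = 14 states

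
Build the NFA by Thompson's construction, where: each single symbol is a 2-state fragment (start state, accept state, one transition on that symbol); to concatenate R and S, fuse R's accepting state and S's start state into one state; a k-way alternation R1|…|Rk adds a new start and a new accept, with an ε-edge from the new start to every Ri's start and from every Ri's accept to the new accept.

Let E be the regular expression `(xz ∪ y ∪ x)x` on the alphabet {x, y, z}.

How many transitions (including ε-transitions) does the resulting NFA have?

11

Per subexpression:
Each of the 5 symbol leaves contributes 1 transition (1 symbol, 0 ε).
  xz = 2 transitions (2 symbol, 0 ε)
  xz ∪ y ∪ x = 10 transitions (4 symbol, 6 ε)
  (xz ∪ y ∪ x)x = 11 transitions (5 symbol, 6 ε)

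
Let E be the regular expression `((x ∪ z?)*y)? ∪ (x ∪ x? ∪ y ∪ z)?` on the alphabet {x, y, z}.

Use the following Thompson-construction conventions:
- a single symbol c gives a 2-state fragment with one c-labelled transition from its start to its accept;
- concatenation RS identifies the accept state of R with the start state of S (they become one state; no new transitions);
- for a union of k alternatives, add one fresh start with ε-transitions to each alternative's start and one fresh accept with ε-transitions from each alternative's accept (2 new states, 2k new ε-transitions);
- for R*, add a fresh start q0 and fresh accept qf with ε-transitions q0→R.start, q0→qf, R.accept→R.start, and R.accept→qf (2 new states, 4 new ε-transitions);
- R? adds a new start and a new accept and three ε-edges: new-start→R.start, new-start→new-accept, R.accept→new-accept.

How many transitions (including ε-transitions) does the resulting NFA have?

39

Bottom-up over the parse tree:
Each of the 7 symbol leaves contributes 1 transition (1 symbol, 0 ε).
  z? : 4 transitions (1 symbol, 3 ε)
  x ∪ z? : 9 transitions (2 symbol, 7 ε)
  (x ∪ z?)* : 13 transitions (2 symbol, 11 ε)
  (x ∪ z?)*y : 14 transitions (3 symbol, 11 ε)
  ((x ∪ z?)*y)? : 17 transitions (3 symbol, 14 ε)
  x? : 4 transitions (1 symbol, 3 ε)
  x ∪ x? ∪ y ∪ z : 15 transitions (4 symbol, 11 ε)
  (x ∪ x? ∪ y ∪ z)? : 18 transitions (4 symbol, 14 ε)
  ((x ∪ z?)*y)? ∪ (x ∪ x? ∪ y ∪ z)? : 39 transitions (7 symbol, 32 ε)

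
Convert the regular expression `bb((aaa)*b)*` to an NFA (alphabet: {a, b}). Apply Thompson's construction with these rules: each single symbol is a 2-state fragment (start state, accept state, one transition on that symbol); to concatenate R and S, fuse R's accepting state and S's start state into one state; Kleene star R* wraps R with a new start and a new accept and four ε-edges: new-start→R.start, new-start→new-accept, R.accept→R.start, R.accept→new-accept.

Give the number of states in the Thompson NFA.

11

Bottom-up over the parse tree:
Each of the 6 symbol leaves contributes a 2-state fragment.
  aaa : 4 states
  (aaa)* : 6 states
  (aaa)*b : 7 states
  ((aaa)*b)* : 9 states
  bb((aaa)*b)* : 11 states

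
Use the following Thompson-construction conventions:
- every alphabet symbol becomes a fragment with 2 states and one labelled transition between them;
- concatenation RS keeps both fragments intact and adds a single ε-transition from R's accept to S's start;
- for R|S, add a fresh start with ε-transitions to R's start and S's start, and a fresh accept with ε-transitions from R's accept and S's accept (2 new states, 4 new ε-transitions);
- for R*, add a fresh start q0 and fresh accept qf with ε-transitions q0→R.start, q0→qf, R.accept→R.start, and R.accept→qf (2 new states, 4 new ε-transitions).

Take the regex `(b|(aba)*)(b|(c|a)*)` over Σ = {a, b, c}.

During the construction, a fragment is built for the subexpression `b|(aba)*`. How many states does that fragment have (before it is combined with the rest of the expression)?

12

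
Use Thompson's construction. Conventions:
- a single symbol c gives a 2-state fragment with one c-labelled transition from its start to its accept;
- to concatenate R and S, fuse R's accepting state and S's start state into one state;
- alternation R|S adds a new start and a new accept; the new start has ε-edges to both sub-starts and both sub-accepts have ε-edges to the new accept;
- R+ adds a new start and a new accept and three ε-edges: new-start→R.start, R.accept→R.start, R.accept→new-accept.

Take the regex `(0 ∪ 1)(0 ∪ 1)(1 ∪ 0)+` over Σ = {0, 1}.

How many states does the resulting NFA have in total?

18

Building bottom-up:
Each of the 6 symbol leaves contributes a 2-state fragment.
  0 ∪ 1 = 6 states
  0 ∪ 1 = 6 states
  1 ∪ 0 = 6 states
  (1 ∪ 0)+ = 8 states
  (0 ∪ 1)(0 ∪ 1)(1 ∪ 0)+ = 18 states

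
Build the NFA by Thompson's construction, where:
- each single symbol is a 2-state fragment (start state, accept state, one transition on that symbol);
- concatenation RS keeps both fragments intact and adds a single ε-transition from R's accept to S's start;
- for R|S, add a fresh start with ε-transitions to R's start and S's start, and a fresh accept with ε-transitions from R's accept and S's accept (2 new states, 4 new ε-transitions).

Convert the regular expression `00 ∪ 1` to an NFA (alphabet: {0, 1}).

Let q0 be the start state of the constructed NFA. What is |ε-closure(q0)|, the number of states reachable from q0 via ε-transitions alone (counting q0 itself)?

Compute the ε-closure size of each fragment's start state recursively; a symbol fragment's start has no outgoing ε-edge, so its closure is just itself (size 1).
  00 → same as the first factor's closure: |closure| = 1
  00 ∪ 1 → |closure| = 1 + 1 + 1 = 3 (the new accept is not ε-reachable since no branch accepts ε)

3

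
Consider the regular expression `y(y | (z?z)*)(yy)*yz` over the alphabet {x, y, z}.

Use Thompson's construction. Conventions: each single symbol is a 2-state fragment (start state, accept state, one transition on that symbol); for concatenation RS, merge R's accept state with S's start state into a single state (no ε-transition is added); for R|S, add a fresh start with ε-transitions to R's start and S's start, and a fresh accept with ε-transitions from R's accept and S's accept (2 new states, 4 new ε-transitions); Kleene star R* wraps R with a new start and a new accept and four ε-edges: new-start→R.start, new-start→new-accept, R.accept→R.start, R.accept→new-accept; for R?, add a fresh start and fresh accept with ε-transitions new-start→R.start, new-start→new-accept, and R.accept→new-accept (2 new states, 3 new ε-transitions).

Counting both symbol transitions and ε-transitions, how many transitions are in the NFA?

23

Per subexpression:
Each of the 8 symbol leaves contributes 1 transition (1 symbol, 0 ε).
  z? : 4 transitions (1 symbol, 3 ε)
  z?z : 5 transitions (2 symbol, 3 ε)
  (z?z)* : 9 transitions (2 symbol, 7 ε)
  y | (z?z)* : 14 transitions (3 symbol, 11 ε)
  yy : 2 transitions (2 symbol, 0 ε)
  (yy)* : 6 transitions (2 symbol, 4 ε)
  y(y | (z?z)*)(yy)*yz : 23 transitions (8 symbol, 15 ε)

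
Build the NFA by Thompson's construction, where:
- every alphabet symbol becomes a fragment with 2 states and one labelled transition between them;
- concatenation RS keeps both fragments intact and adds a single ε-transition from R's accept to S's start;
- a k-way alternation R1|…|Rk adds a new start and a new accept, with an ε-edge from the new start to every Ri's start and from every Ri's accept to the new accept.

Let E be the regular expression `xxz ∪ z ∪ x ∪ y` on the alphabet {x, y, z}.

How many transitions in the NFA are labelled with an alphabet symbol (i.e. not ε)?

6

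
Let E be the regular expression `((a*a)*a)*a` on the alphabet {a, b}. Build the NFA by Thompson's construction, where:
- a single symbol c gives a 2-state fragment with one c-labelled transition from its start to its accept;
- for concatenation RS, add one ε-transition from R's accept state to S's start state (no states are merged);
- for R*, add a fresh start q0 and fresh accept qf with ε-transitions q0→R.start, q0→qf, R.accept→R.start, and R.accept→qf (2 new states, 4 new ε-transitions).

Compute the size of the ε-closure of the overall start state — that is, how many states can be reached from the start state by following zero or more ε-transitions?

Work bottom-up. For each fragment F, track |ε-closure(F.start)| and whether F's accept lies in that closure (i.e. whether F accepts ε). A single-symbol fragment has closure size 1 and does not accept ε.
  a* : new start has ε-edges to the inner start and to the new accept, so |closure| = 2 + 1 = 3
  a*a : |closure| = 3 + 1 = 4 (closure spills across the concat boundary because the left factor accepts ε)
  (a*a)* : the star's fresh start ε-reaches both the body's start and the fresh accept: |closure| = 2 + 4 = 6
  (a*a)*a : |closure| = 6 + 1 = 7 (closure spills across the concat boundary because the left factor accepts ε)
  ((a*a)*a)* : the star's fresh start ε-reaches both the body's start and the fresh accept: |closure| = 2 + 7 = 9
  ((a*a)*a)*a : the left operand accepts ε, so the closure extends into the next operand (via the concat ε-link); |closure| = 9 + 1 = 10

10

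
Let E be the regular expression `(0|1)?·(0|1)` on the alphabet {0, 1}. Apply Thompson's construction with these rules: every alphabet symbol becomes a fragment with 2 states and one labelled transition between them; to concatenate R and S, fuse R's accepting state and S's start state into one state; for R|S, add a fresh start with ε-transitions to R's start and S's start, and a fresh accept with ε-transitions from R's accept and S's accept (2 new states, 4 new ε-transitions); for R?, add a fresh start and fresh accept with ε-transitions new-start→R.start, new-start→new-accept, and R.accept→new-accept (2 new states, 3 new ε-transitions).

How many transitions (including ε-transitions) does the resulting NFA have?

Building bottom-up:
Each of the 4 symbol leaves contributes 1 transition (1 symbol, 0 ε).
  0|1 — 6 transitions (2 symbol, 4 ε)
  (0|1)? — 9 transitions (2 symbol, 7 ε)
  0|1 — 6 transitions (2 symbol, 4 ε)
  (0|1)?·(0|1) — 15 transitions (4 symbol, 11 ε)

15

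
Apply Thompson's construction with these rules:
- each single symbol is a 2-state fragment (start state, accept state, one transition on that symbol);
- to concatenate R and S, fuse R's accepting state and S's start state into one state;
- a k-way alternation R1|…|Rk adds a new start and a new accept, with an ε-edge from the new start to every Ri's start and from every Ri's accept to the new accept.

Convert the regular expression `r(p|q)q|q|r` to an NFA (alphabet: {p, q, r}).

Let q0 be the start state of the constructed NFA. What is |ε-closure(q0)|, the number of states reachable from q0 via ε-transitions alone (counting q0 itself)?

4

Let C(F) = |ε-closure(F.start)| within fragment F, and note whether F accepts ε. Symbol fragments have C = 1 and do not accept ε. Then:
  p|q — |ε-closure| = 1 + 1 + 1 = 3 (the new accept is not ε-reachable since no branch accepts ε)
  r(p|q)q — same as the first factor's closure: |ε-closure| = 1
  r(p|q)q|q|r — |ε-closure| = 1 + 1 + 1 + 1 = 4 (the new accept is not ε-reachable since no branch accepts ε)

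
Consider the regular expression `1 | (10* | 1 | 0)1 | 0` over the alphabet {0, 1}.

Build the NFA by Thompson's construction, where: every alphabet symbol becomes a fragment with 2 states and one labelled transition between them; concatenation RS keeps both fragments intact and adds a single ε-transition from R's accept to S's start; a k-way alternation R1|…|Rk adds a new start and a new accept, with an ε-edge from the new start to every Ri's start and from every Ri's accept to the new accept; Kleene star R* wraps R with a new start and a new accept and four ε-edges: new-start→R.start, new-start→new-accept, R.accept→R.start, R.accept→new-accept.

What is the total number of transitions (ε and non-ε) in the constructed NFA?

Bottom-up over the parse tree:
Each of the 7 symbol leaves contributes 1 transition (1 symbol, 0 ε).
  0* — 5 transitions (1 symbol, 4 ε)
  10* — 7 transitions (2 symbol, 5 ε)
  10* | 1 | 0 — 15 transitions (4 symbol, 11 ε)
  (10* | 1 | 0)1 — 17 transitions (5 symbol, 12 ε)
  1 | (10* | 1 | 0)1 | 0 — 25 transitions (7 symbol, 18 ε)

25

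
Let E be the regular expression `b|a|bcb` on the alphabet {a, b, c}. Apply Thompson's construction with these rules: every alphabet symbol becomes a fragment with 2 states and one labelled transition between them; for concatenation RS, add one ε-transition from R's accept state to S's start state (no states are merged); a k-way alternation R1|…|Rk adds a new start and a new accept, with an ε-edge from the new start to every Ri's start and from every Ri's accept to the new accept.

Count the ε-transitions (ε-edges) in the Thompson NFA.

8

Bottom-up over the parse tree:
Each of the 5 symbol leaves contributes 0 ε-transitions.
  bcb — 2 ε-transitions
  b|a|bcb — 8 ε-transitions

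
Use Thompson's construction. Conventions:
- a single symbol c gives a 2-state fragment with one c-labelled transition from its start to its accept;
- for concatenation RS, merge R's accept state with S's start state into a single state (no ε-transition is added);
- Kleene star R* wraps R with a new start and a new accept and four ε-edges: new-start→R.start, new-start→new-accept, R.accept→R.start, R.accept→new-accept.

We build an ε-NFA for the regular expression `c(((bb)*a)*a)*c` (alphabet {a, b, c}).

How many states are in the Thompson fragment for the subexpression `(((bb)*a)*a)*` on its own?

11

Fragment for `(((bb)*a)*a)*`:
Each of the 4 symbol leaves contributes a 2-state fragment.
  bb → 3 states
  (bb)* → 5 states
  (bb)*a → 6 states
  ((bb)*a)* → 8 states
  ((bb)*a)*a → 9 states
  (((bb)*a)*a)* → 11 states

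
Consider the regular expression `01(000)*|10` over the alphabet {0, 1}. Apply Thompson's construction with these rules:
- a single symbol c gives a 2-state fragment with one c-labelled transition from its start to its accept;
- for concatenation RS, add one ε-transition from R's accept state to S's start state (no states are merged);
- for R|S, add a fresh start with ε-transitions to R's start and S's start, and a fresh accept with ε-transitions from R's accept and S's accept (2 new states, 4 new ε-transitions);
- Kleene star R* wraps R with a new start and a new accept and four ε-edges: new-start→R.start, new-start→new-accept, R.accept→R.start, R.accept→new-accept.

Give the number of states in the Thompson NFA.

By structural recursion:
Each of the 7 symbol leaves contributes a 2-state fragment.
  000 — 6 states
  (000)* — 8 states
  01(000)* — 12 states
  10 — 4 states
  01(000)*|10 — 18 states

18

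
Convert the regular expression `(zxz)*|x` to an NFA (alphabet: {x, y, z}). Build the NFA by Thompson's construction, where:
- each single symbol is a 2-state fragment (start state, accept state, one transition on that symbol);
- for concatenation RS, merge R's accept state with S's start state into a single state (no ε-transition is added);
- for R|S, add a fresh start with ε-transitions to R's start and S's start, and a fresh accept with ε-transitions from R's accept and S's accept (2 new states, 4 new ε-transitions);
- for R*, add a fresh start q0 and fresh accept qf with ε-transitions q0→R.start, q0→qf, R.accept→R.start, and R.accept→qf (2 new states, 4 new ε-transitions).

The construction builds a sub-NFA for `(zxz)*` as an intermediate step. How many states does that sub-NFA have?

Fragment for `(zxz)*`:
Each of the 3 symbol leaves contributes a 2-state fragment.
  zxz — 4 states
  (zxz)* — 6 states

6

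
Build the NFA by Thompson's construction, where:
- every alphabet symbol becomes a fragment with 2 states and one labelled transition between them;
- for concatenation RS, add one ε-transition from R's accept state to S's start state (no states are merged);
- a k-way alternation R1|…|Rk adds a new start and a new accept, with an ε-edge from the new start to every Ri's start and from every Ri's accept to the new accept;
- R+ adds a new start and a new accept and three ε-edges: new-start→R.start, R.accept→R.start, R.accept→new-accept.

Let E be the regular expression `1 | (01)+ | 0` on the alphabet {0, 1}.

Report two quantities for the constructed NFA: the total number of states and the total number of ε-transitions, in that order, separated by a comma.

Building bottom-up:
Each of the 4 symbol leaves contributes 2 states and 0 ε-transitions.
  01 : 4 states, 1 ε-transition
  (01)+ : 6 states, 4 ε-transitions
  1 | (01)+ | 0 : 12 states, 10 ε-transitions

12, 10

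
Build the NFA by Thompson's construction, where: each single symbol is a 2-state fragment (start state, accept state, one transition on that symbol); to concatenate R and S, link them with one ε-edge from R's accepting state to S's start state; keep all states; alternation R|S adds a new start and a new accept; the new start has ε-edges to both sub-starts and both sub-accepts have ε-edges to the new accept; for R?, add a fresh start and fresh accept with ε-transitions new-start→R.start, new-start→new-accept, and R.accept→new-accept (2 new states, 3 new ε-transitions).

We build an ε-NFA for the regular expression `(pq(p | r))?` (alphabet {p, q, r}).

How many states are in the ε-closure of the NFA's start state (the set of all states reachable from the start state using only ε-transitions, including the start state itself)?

Work bottom-up. For each fragment F, track |ε-closure(F.start)| and whether F's accept lies in that closure (i.e. whether F accepts ε). A single-symbol fragment has closure size 1 and does not accept ε.
  p | r — |closure| = 1 + 1 + 1 = 3 (the new accept is not ε-reachable since no branch accepts ε)
  pq(p | r) — same as the first factor's closure: |closure| = 1
  (pq(p | r))? — new start has ε-edges to the inner start and to the new accept, so |closure| = 2 + 1 = 3

3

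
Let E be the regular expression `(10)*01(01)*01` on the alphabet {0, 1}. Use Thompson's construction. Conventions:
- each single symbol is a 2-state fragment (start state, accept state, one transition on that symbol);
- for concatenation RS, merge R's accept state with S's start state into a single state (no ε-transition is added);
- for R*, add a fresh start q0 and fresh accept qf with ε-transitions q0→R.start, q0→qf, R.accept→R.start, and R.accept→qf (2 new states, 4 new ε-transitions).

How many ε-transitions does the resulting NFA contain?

Bottom-up over the parse tree:
Each of the 8 symbol leaves contributes 0 ε-transitions.
  10 = 0 ε-transitions
  (10)* = 4 ε-transitions
  01 = 0 ε-transitions
  (01)* = 4 ε-transitions
  (10)*01(01)*01 = 8 ε-transitions

8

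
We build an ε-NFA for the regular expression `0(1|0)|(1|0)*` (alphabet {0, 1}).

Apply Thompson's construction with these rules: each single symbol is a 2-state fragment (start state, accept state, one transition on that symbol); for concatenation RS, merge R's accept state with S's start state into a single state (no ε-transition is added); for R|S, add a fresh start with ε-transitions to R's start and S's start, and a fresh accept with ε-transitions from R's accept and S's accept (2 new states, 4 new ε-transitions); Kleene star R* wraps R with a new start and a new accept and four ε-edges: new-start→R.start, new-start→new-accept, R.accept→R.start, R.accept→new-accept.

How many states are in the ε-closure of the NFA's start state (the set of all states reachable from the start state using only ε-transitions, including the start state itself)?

Compute the ε-closure size of each fragment's start state recursively; a symbol fragment's start has no outgoing ε-edge, so its closure is just itself (size 1).
  1|0 : |closure| = 1 + 1 + 1 = 3 (the new accept is not ε-reachable since no branch accepts ε)
  0(1|0) : |closure| equals the left operand's closure size = 1 (its accept is not ε-reachable, so the closure stops there)
  1|0 : |closure| = 1 + 1 + 1 = 3 (the new accept is not ε-reachable since no branch accepts ε)
  (1|0)* : |closure| = 1 (new start) + 3 (body) + 1 (new accept) = 5
  0(1|0)|(1|0)* : new start ε-reaches every alternative's start; at least one alternative accepts ε, so the union's new accept is reached too: |closure| = 1 + 1 + 5 + 1 = 8

8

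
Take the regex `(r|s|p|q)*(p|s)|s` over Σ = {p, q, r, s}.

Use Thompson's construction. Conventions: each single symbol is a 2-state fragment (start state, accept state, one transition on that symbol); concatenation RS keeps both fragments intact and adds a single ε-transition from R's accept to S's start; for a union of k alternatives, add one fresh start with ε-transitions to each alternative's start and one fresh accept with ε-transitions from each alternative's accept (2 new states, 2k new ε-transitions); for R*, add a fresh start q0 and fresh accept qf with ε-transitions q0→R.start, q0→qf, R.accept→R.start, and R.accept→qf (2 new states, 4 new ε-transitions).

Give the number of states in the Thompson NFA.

22

Building bottom-up:
Each of the 7 symbol leaves contributes a 2-state fragment.
  r|s|p|q : 10 states
  (r|s|p|q)* : 12 states
  p|s : 6 states
  (r|s|p|q)*(p|s) : 18 states
  (r|s|p|q)*(p|s)|s : 22 states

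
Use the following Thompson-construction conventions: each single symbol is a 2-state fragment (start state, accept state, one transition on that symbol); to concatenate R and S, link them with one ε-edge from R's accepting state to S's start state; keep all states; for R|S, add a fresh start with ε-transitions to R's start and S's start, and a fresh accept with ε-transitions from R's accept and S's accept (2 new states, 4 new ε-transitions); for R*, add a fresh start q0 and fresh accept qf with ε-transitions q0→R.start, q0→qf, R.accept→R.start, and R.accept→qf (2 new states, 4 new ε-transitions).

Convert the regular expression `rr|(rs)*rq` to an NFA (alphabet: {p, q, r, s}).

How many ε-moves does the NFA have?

By structural recursion:
Each of the 6 symbol leaves contributes 0 ε-transitions.
  rr = 1 ε-transition
  rs = 1 ε-transition
  (rs)* = 5 ε-transitions
  (rs)*rq = 7 ε-transitions
  rr|(rs)*rq = 12 ε-transitions

12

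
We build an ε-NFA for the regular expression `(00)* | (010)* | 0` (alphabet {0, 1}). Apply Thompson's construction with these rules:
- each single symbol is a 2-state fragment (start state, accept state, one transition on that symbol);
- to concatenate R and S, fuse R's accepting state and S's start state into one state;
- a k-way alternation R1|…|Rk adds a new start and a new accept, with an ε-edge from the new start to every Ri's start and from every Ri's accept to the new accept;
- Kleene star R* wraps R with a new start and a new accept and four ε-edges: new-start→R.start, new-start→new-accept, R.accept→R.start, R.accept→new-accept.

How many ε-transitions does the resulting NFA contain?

14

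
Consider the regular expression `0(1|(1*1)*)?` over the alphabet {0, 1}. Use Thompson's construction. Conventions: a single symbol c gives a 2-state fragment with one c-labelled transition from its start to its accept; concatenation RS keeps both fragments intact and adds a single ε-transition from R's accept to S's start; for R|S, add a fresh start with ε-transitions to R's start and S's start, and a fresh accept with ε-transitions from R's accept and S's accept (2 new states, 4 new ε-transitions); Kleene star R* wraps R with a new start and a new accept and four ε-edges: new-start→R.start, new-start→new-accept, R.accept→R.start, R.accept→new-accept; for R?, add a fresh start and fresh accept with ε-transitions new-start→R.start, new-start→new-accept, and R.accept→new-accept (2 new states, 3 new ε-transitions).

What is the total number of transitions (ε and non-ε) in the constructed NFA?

21

By structural recursion:
Each of the 4 symbol leaves contributes 1 transition (1 symbol, 0 ε).
  1* → 5 transitions (1 symbol, 4 ε)
  1*1 → 7 transitions (2 symbol, 5 ε)
  (1*1)* → 11 transitions (2 symbol, 9 ε)
  1|(1*1)* → 16 transitions (3 symbol, 13 ε)
  (1|(1*1)*)? → 19 transitions (3 symbol, 16 ε)
  0(1|(1*1)*)? → 21 transitions (4 symbol, 17 ε)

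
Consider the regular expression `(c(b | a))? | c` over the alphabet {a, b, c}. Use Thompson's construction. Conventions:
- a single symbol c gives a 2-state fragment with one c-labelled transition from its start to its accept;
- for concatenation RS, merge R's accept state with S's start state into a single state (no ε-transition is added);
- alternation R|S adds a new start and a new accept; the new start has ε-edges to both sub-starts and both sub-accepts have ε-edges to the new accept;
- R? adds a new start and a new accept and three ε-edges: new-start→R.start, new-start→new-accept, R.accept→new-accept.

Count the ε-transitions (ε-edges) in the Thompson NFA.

By structural recursion:
Each of the 4 symbol leaves contributes 0 ε-transitions.
  b | a — 4 ε-transitions
  c(b | a) — 4 ε-transitions
  (c(b | a))? — 7 ε-transitions
  (c(b | a))? | c — 11 ε-transitions

11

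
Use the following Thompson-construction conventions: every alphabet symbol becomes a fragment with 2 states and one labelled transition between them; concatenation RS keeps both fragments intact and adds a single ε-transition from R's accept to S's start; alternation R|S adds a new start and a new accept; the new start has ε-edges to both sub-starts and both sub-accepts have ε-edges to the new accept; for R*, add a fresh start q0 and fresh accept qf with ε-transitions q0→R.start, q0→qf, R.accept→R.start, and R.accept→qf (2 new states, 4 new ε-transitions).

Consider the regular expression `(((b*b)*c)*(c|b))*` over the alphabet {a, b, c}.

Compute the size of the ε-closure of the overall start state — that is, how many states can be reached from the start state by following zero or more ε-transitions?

Let C(F) = |ε-closure(F.start)| within fragment F, and note whether F accepts ε. Symbol fragments have C = 1 and do not accept ε. Then:
  b* → the star's fresh start ε-reaches both the body's start and the fresh accept: |ε-closure| = 2 + 1 = 3
  b*b → |ε-closure| = 3 + 1 = 4 (closure spills across the concat boundary because the left factor accepts ε)
  (b*b)* → the star's fresh start ε-reaches both the body's start and the fresh accept: |ε-closure| = 2 + 4 = 6
  (b*b)*c → the left operand accepts ε, so the closure extends into the next operand (via the concat ε-link); |ε-closure| = 6 + 1 = 7
  ((b*b)*c)* → |ε-closure| = 1 (new start) + 7 (body) + 1 (new accept) = 9
  c|b → |ε-closure| = 1 + 1 + 1 = 3 (the new accept is not ε-reachable since no branch accepts ε)
  ((b*b)*c)*(c|b) → |ε-closure| = 9 + 3 = 12 (closure spills across the concat boundary because the left factor accepts ε)
  (((b*b)*c)*(c|b))* → the star's fresh start ε-reaches both the body's start and the fresh accept: |ε-closure| = 2 + 12 = 14

14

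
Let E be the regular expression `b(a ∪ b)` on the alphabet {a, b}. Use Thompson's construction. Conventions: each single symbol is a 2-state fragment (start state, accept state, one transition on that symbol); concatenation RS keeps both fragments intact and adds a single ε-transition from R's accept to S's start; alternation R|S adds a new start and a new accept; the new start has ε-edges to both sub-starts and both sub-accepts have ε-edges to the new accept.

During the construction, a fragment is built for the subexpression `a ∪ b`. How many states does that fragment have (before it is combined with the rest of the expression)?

6

Fragment for `a ∪ b`:
Each of the 2 symbol leaves contributes a 2-state fragment.
  a ∪ b → 6 states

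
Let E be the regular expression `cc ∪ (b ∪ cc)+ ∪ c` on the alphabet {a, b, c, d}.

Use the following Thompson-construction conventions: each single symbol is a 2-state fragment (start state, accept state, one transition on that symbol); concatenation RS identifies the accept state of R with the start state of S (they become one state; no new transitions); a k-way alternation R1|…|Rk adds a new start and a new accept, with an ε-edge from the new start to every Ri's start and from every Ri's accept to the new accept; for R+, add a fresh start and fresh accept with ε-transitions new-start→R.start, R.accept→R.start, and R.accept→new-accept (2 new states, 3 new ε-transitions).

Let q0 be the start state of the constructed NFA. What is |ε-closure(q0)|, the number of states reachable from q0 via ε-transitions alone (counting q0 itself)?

7

Let C(F) = |ε-closure(F.start)| within fragment F, and note whether F accepts ε. Symbol fragments have C = 1 and do not accept ε. Then:
  cc — same as the first factor's closure: |ε-closure| = 1
  cc — same as the first factor's closure: |ε-closure| = 1
  b ∪ cc — |ε-closure| = 1 + 1 + 1 = 3 (the new accept is not ε-reachable since no branch accepts ε)
  (b ∪ cc)+ — |ε-closure| = 1 + 3 = 4 (the body doesn't accept ε, so the new accept is not reached)
  cc ∪ (b ∪ cc)+ ∪ c — new start ε-reaches every alternative's start; none of them accept ε, so the new accept is not reached: |ε-closure| = 1 + 1 + 4 + 1 = 7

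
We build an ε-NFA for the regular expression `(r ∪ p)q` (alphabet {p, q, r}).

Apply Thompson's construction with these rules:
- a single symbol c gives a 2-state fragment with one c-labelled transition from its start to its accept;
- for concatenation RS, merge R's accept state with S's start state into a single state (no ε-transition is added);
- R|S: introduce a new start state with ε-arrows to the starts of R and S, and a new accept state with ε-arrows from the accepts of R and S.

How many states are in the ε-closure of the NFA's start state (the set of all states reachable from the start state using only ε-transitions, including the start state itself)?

3

Compute the ε-closure size of each fragment's start state recursively; a symbol fragment's start has no outgoing ε-edge, so its closure is just itself (size 1).
  r ∪ p : |closure| = 1 + 1 + 1 = 3 (the new accept is not ε-reachable since no branch accepts ε)
  (r ∪ p)q : |closure| equals the left operand's closure size = 3 (its accept is not ε-reachable, so the closure stops there)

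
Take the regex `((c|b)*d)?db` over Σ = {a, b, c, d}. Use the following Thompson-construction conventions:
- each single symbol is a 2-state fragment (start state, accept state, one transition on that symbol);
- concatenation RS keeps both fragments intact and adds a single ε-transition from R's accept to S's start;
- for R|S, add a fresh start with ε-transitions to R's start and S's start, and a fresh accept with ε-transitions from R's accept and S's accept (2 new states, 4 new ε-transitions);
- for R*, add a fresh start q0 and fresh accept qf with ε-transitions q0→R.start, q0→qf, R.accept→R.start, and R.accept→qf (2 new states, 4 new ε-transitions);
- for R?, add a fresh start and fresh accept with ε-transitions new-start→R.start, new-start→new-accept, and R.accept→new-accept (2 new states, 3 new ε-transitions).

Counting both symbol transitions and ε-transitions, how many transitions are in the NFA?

19

Recursing over subexpressions:
Each of the 5 symbol leaves contributes 1 transition (1 symbol, 0 ε).
  c|b → 6 transitions (2 symbol, 4 ε)
  (c|b)* → 10 transitions (2 symbol, 8 ε)
  (c|b)*d → 12 transitions (3 symbol, 9 ε)
  ((c|b)*d)? → 15 transitions (3 symbol, 12 ε)
  ((c|b)*d)?db → 19 transitions (5 symbol, 14 ε)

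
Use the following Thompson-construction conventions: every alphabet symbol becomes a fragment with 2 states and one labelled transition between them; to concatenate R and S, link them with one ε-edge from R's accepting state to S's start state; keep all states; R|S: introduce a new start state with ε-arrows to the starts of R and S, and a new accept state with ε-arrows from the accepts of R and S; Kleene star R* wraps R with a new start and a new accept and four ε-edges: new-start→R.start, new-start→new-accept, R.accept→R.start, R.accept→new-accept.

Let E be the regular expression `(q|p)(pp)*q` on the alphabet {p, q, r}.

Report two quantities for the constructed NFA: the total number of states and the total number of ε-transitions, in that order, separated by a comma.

Building bottom-up:
Each of the 5 symbol leaves contributes 2 states and 0 ε-transitions.
  q|p = 6 states, 4 ε-transitions
  pp = 4 states, 1 ε-transition
  (pp)* = 6 states, 5 ε-transitions
  (q|p)(pp)*q = 14 states, 11 ε-transitions

14, 11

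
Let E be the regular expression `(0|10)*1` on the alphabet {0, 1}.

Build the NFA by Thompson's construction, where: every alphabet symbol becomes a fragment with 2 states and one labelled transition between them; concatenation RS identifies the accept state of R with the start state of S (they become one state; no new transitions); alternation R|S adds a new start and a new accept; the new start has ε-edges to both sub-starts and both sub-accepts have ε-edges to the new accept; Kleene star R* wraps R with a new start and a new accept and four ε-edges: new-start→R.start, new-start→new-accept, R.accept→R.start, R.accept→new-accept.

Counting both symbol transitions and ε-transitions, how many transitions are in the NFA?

Per subexpression:
Each of the 4 symbol leaves contributes 1 transition (1 symbol, 0 ε).
  10 → 2 transitions (2 symbol, 0 ε)
  0|10 → 7 transitions (3 symbol, 4 ε)
  (0|10)* → 11 transitions (3 symbol, 8 ε)
  (0|10)*1 → 12 transitions (4 symbol, 8 ε)

12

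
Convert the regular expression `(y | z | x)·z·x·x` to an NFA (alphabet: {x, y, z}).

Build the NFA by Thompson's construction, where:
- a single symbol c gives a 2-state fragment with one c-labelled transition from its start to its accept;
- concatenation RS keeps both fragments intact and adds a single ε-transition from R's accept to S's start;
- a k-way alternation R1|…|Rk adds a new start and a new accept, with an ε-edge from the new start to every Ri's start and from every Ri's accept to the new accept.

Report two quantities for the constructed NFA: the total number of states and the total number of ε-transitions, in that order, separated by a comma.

14, 9

By structural recursion:
Each of the 6 symbol leaves contributes 2 states and 0 ε-transitions.
  y | z | x → 8 states, 6 ε-transitions
  (y | z | x)·z·x·x → 14 states, 9 ε-transitions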